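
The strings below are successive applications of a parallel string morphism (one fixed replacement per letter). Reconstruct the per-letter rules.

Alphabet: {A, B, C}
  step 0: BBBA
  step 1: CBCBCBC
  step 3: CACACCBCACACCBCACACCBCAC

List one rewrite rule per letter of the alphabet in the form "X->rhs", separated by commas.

A->C, B->CB, C->AC

  step 0 ⇒ step 1: BBBA ⇒ CB·CB·CB·C
    A ↦ C
    B ↦ CB
    C ↦ AC  (constrained at step 1)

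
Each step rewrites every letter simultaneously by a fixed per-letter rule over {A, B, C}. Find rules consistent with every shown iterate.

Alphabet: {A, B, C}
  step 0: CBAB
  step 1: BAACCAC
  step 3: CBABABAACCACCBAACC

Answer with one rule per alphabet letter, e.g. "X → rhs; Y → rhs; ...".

  step 0 ⇒ step 1: CBAB ⇒ BA·AC·C·AC
    A ↦ C
    B ↦ AC
    C ↦ BA

A->C, B->AC, C->BA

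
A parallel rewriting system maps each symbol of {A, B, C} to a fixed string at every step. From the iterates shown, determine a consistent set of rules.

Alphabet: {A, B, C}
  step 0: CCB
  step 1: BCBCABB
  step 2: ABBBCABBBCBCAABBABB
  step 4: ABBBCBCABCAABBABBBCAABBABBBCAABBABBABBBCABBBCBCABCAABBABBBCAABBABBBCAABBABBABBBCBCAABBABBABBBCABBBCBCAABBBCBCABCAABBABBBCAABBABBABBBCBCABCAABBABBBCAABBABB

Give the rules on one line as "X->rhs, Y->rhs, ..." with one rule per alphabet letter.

A->BCA, B->ABB, C->BC

  step 1 ⇒ step 2: BCBCABB ⇒ ABB·BC·ABB·BC·BCA·ABB·ABB
    A ↦ BCA
    B ↦ ABB
    C ↦ BC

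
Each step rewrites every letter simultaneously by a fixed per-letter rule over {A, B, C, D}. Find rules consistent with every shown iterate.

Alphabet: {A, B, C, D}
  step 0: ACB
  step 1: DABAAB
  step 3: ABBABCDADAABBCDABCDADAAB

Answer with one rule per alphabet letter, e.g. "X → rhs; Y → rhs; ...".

A->DA, B->AB, C->BA, D->BC

  step 0 ⇒ step 1: ACB ⇒ DA·BA·AB
    A ↦ DA
    B ↦ AB
    C ↦ BA
    D ↦ BC  (constrained at step 1)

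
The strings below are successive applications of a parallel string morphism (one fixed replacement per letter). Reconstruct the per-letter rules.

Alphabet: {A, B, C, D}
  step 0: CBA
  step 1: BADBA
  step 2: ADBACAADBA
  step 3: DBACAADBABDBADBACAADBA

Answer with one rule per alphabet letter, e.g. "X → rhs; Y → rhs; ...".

  step 2 ⇒ step 3: ADBACAADBA ⇒ DBA·CA·A·DBA·B·DBA·DBA·CA·A·DBA
    A ↦ DBA
    B ↦ A
    C ↦ B
    D ↦ CA

A->DBA, B->A, C->B, D->CA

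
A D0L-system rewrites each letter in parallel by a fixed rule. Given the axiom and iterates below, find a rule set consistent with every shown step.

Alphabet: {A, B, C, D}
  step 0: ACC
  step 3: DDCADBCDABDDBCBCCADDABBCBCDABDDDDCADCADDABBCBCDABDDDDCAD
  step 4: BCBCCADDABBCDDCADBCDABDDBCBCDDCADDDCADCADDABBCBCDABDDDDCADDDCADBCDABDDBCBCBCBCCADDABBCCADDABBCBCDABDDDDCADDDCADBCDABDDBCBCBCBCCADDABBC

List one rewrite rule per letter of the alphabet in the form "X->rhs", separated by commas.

  step 3 ⇒ step 4: DDCADBCDABDDBCBCCADDABBCBCDABDDDDCADCADDABBCBCDABDDDDCAD ⇒ BC·BC·CAD·DAB·BC·DD·CAD·BC·DAB·DD·BC·BC·DD·CAD·DD·CAD·CAD·DAB·BC·BC·DAB·DD·DD·CAD·DD·CAD·BC·DAB·DD·BC·BC·BC·BC·CAD·DAB·BC·CAD·DAB·BC·BC·DAB·DD·DD·CAD·DD·CAD·BC·DAB·DD·BC·BC·BC·BC·CAD·DAB·BC
    A ↦ DAB
    B ↦ DD
    C ↦ CAD
    D ↦ BC

A->DAB, B->DD, C->CAD, D->BC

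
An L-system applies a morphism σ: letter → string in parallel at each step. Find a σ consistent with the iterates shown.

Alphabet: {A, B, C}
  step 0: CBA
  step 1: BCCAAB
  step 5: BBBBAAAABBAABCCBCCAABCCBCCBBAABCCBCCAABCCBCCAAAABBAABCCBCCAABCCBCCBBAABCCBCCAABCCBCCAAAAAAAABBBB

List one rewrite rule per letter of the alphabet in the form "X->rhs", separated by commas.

A->B, B->AA, C->BCC

  step 0 ⇒ step 1: CBA ⇒ BCC·AA·B
    A ↦ B
    B ↦ AA
    C ↦ BCC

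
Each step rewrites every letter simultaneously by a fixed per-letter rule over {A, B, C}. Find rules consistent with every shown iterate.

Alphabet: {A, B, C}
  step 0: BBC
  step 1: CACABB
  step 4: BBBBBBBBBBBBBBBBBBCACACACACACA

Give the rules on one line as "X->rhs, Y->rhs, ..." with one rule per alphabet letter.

  step 0 ⇒ step 1: BBC ⇒ CA·CA·BB
    B ↦ CA
    C ↦ BB
    A ↦ B  (constrained at step 1)

A->B, B->CA, C->BB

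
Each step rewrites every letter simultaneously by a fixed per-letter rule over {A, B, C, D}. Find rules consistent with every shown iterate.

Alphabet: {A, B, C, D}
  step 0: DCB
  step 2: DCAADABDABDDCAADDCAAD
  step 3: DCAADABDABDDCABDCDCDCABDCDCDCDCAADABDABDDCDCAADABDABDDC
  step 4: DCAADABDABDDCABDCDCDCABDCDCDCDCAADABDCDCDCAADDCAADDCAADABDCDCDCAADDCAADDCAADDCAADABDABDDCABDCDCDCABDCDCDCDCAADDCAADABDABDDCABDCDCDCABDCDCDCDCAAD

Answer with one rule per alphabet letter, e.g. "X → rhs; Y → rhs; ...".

A->ABD, B->CDC, C->AAD, D->DC

  step 3 ⇒ step 4: DCAADABDABDDCABDCDCDCABDCDCDCDCAADABDABDDCDCAADABDABDDC ⇒ DC·AAD·ABD·ABD·DC·ABD·CDC·DC·ABD·CDC·DC·DC·AAD·ABD·CDC·DC·AAD·DC·AAD·DC·AAD·ABD·CDC·DC·AAD·DC·AAD·DC·AAD·DC·AAD·ABD·ABD·DC·ABD·CDC·DC·ABD·CDC·DC·DC·AAD·DC·AAD·ABD·ABD·DC·ABD·CDC·DC·ABD·CDC·DC·DC·AAD
    A ↦ ABD
    B ↦ CDC
    C ↦ AAD
    D ↦ DC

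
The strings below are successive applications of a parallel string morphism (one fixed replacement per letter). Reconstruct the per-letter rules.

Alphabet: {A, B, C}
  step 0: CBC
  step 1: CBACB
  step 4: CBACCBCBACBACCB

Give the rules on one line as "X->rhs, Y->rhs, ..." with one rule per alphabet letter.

A->C, B->A, C->CB

  step 0 ⇒ step 1: CBC ⇒ CB·A·CB
    B ↦ A
    C ↦ CB
    A ↦ C  (constrained at step 1)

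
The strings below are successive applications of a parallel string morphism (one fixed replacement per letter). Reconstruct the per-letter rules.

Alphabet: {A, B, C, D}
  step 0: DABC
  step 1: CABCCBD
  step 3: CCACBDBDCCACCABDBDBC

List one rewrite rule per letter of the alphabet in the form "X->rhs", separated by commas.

  step 0 ⇒ step 1: DABC ⇒ CA·BC·C·BD
    A ↦ BC
    B ↦ C
    C ↦ BD
    D ↦ CA

A->BC, B->C, C->BD, D->CA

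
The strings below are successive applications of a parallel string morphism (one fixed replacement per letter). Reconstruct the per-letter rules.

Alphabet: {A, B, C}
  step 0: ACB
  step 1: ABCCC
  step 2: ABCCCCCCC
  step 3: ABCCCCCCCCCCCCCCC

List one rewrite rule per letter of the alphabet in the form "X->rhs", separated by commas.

A->AB, B->C, C->CC

  step 2 ⇒ step 3: ABCCCCCCC ⇒ AB·C·CC·CC·CC·CC·CC·CC·CC
    A ↦ AB
    B ↦ C
    C ↦ CC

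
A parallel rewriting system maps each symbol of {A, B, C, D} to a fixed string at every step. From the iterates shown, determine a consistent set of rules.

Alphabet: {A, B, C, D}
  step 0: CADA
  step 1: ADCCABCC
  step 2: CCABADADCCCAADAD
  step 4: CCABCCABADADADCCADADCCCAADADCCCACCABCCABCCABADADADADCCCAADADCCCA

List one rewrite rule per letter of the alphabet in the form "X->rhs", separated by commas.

A->CC, B->CA, C->AD, D->AB

  step 1 ⇒ step 2: ADCCABCC ⇒ CC·AB·AD·AD·CC·CA·AD·AD
    A ↦ CC
    B ↦ CA
    C ↦ AD
    D ↦ AB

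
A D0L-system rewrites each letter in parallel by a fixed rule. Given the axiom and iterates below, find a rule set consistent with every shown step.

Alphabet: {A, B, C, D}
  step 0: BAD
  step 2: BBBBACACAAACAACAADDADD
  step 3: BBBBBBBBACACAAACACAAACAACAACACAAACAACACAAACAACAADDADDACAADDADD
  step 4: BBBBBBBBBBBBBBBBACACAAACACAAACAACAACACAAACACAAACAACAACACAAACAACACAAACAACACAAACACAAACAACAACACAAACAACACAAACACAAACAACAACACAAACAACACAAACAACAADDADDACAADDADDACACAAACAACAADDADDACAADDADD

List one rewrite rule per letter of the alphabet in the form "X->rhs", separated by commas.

A->ACA, B->BB, C->CAA, D->ADD

  step 3 ⇒ step 4: BBBBBBBBACACAAACACAAACAACAACACAAACAACACAAACAACAADDADDACAADDADD ⇒ BB·BB·BB·BB·BB·BB·BB·BB·ACA·CAA·ACA·CAA·ACA·ACA·ACA·CAA·ACA·CAA·ACA·ACA·ACA·CAA·ACA·ACA·CAA·ACA·ACA·CAA·ACA·CAA·ACA·ACA·ACA·CAA·ACA·ACA·CAA·ACA·CAA·ACA·ACA·ACA·CAA·ACA·ACA·CAA·ACA·ACA·ADD·ADD·ACA·ADD·ADD·ACA·CAA·ACA·ACA·ADD·ADD·ACA·ADD·ADD
    A ↦ ACA
    B ↦ BB
    C ↦ CAA
    D ↦ ADD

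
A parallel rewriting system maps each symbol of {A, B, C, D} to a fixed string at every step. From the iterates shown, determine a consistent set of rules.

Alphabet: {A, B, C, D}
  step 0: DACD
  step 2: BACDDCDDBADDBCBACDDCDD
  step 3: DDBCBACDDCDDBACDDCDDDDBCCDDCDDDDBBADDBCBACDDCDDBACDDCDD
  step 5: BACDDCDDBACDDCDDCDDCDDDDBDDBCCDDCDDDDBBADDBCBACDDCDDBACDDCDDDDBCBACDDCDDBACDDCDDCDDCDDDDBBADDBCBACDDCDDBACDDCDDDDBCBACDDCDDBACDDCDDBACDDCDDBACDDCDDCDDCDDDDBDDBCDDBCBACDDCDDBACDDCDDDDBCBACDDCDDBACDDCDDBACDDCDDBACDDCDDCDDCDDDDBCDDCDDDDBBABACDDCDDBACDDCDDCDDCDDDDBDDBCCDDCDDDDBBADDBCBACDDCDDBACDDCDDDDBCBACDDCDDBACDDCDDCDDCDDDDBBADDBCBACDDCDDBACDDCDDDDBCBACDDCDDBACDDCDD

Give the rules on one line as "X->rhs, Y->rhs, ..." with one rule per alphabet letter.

  step 2 ⇒ step 3: BACDDCDDBADDBCBACDDCDD ⇒ DDB·C·BA·CDD·CDD·BA·CDD·CDD·DDB·C·CDD·CDD·DDB·BA·DDB·C·BA·CDD·CDD·BA·CDD·CDD
    A ↦ C
    B ↦ DDB
    C ↦ BA
    D ↦ CDD

A->C, B->DDB, C->BA, D->CDD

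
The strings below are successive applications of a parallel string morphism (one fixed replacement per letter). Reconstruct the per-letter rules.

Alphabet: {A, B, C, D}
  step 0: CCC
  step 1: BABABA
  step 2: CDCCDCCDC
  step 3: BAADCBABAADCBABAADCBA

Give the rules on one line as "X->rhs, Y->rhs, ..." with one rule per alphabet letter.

  step 2 ⇒ step 3: CDCCDCCDC ⇒ BA·ADC·BA·BA·ADC·BA·BA·ADC·BA
    C ↦ BA
    D ↦ ADC
  step 1 ⇒ step 2: BABABA ⇒ C·DC·C·DC·C·DC
    A ↦ DC
  step 1 ⇒ step 2: BABABA ⇒ C·DC·C·DC·C·DC
    B ↦ C

A->DC, B->C, C->BA, D->ADC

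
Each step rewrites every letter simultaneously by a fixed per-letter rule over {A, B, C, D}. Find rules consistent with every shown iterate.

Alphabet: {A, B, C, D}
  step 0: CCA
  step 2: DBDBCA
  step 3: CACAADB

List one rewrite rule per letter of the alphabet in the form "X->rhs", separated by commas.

  step 2 ⇒ step 3: DBDBCA ⇒ C·A·C·A·A·DB
    A ↦ DB
    B ↦ A
    C ↦ A
    D ↦ C

A->DB, B->A, C->A, D->C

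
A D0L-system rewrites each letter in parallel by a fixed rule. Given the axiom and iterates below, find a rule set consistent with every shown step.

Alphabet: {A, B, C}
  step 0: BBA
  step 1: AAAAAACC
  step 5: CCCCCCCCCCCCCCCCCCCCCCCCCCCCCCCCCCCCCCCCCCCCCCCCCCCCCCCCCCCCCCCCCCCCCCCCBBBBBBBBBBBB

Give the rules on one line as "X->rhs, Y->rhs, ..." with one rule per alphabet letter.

  step 0 ⇒ step 1: BBA ⇒ AAA·AAA·CC
    A ↦ CC
    B ↦ AAA
    C ↦ B  (constrained at step 1)

A->CC, B->AAA, C->B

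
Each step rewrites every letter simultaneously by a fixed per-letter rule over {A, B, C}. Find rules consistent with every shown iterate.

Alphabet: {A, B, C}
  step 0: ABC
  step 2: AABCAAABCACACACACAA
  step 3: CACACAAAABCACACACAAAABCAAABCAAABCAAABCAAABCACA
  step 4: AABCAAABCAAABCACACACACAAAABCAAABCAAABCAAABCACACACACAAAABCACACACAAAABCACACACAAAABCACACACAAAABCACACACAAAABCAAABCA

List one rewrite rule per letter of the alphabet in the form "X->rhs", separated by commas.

A->CA, B->CAA, C->AAB

  step 3 ⇒ step 4: CACACAAAABCACACACAAAABCAAABCAAABCAAABCAAABCACA ⇒ AAB·CA·AAB·CA·AAB·CA·CA·CA·CA·CAA·AAB·CA·AAB·CA·AAB·CA·AAB·CA·CA·CA·CA·CAA·AAB·CA·CA·CA·CAA·AAB·CA·CA·CA·CAA·AAB·CA·CA·CA·CAA·AAB·CA·CA·CA·CAA·AAB·CA·AAB·CA
    A ↦ CA
    B ↦ CAA
    C ↦ AAB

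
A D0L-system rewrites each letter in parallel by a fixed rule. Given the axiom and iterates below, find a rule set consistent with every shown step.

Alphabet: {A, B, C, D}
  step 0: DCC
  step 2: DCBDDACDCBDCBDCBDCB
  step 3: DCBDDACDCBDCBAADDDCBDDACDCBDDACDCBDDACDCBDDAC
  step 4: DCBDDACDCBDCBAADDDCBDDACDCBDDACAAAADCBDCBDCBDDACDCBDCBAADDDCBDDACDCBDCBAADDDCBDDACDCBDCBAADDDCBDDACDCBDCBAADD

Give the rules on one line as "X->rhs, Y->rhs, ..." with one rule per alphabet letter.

A->AA, B->AC, C->DD, D->DCB

  step 3 ⇒ step 4: DCBDDACDCBDCBAADDDCBDDACDCBDDACDCBDDACDCBDDAC ⇒ DCB·DD·AC·DCB·DCB·AA·DD·DCB·DD·AC·DCB·DD·AC·AA·AA·DCB·DCB·DCB·DD·AC·DCB·DCB·AA·DD·DCB·DD·AC·DCB·DCB·AA·DD·DCB·DD·AC·DCB·DCB·AA·DD·DCB·DD·AC·DCB·DCB·AA·DD
    A ↦ AA
    B ↦ AC
    C ↦ DD
    D ↦ DCB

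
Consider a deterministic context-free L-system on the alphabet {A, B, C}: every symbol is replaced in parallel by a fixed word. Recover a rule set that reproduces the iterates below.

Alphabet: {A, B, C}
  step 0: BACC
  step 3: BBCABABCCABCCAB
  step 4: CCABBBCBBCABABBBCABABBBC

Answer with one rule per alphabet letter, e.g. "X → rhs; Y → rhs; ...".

A->BB, B->C, C->AB

  step 3 ⇒ step 4: BBCABABCCABCCAB ⇒ C·C·AB·BB·C·BB·C·AB·AB·BB·C·AB·AB·BB·C
    A ↦ BB
    B ↦ C
    C ↦ AB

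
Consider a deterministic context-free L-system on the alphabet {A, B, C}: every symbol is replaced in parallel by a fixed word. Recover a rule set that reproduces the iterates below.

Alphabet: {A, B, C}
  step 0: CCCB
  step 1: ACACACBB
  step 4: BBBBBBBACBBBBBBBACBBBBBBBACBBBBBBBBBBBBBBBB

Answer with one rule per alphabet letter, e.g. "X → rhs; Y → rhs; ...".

  step 0 ⇒ step 1: CCCB ⇒ AC·AC·AC·BB
    B ↦ BB
    C ↦ AC
    A ↦ B  (constrained at step 1)

A->B, B->BB, C->AC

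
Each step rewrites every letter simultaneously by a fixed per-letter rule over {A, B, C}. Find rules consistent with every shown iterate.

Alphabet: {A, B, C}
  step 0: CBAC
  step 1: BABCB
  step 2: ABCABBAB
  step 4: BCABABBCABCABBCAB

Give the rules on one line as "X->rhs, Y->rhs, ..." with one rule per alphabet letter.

  step 1 ⇒ step 2: BABCB ⇒ AB·C·AB·B·AB
    A ↦ C
    B ↦ AB
    C ↦ B

A->C, B->AB, C->B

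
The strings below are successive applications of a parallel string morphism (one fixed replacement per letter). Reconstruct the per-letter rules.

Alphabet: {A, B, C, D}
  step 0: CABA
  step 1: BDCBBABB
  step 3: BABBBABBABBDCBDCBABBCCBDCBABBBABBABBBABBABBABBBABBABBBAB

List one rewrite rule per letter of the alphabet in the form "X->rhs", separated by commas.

  step 0 ⇒ step 1: CABA ⇒ BDC·B·BAB·B
    A ↦ B
    B ↦ BAB
    C ↦ BDC
    D ↦ BCC  (constrained at step 1)

A->B, B->BAB, C->BDC, D->BCC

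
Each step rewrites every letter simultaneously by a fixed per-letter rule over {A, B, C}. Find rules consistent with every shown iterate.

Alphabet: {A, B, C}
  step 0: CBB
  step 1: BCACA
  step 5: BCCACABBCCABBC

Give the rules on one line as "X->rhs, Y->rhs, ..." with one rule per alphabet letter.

  step 0 ⇒ step 1: CBB ⇒ B·CA·CA
    B ↦ CA
    C ↦ B
    A ↦ C  (constrained at step 1)

A->C, B->CA, C->B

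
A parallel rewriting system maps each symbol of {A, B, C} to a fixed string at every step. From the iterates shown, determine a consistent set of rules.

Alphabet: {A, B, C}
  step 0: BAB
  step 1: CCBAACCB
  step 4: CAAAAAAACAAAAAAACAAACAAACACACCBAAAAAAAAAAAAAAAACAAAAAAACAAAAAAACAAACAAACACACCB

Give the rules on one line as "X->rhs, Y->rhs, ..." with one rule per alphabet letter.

A->AA, B->CCB, C->CA

  step 0 ⇒ step 1: BAB ⇒ CCB·AA·CCB
    A ↦ AA
    B ↦ CCB
    C ↦ CA  (constrained at step 1)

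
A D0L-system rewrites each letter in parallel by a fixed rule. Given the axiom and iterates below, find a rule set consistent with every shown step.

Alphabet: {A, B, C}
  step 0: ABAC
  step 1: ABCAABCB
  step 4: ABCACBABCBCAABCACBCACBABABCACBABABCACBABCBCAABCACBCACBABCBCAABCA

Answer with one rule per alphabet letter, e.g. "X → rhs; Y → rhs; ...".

A->AB, B->CA, C->CB

  step 0 ⇒ step 1: ABAC ⇒ AB·CA·AB·CB
    A ↦ AB
    B ↦ CA
    C ↦ CB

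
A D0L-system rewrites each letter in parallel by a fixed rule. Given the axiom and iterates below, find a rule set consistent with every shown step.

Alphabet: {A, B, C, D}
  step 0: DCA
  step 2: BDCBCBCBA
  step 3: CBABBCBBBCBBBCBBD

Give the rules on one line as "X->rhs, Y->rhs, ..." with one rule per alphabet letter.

A->BD, B->CB, C->BB, D->A

  step 2 ⇒ step 3: BDCBCBCBA ⇒ CB·A·BB·CB·BB·CB·BB·CB·BD
    A ↦ BD
    B ↦ CB
    C ↦ BB
    D ↦ A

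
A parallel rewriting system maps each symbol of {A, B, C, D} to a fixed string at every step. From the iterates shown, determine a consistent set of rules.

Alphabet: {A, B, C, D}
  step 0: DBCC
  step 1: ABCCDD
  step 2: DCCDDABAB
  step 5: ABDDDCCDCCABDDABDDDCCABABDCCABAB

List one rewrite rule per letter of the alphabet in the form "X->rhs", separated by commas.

  step 1 ⇒ step 2: ABCCDD ⇒ D·CC·D·D·AB·AB
    A ↦ D
    B ↦ CC
    C ↦ D
    D ↦ AB

A->D, B->CC, C->D, D->AB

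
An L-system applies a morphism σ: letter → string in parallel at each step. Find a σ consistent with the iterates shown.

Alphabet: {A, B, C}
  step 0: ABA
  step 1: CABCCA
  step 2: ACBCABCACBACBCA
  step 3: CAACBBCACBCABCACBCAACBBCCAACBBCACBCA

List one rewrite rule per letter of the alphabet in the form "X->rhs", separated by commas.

  step 2 ⇒ step 3: ACBCABCACBACBCA ⇒ CA·ACB·BC·ACB·CA·BC·ACB·CA·ACB·BC·CA·ACB·BC·ACB·CA
    A ↦ CA
    B ↦ BC
    C ↦ ACB

A->CA, B->BC, C->ACB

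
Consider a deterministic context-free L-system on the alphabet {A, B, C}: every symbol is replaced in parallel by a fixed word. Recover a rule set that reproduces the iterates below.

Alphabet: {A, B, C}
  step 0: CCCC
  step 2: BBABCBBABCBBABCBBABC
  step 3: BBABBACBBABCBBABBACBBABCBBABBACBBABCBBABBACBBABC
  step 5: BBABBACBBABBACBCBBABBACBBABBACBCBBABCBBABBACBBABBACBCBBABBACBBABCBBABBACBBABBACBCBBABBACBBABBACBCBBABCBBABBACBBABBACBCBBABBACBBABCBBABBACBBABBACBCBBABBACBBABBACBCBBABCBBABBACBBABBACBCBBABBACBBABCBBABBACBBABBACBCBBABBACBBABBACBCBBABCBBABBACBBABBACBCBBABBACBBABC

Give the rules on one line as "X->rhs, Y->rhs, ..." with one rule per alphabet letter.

  step 2 ⇒ step 3: BBABCBBABCBBABCBBABC ⇒ BBA·BBA·C·BBA·BC·BBA·BBA·C·BBA·BC·BBA·BBA·C·BBA·BC·BBA·BBA·C·BBA·BC
    A ↦ C
    B ↦ BBA
    C ↦ BC

A->C, B->BBA, C->BC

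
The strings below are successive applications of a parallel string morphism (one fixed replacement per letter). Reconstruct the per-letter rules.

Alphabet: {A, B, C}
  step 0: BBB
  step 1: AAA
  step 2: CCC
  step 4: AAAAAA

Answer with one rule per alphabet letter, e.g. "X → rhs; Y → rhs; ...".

A->C, B->A, C->BB

  step 1 ⇒ step 2: AAA ⇒ C·C·C
    A ↦ C
  step 0 ⇒ step 1: BBB ⇒ A·A·A
    B ↦ A
    C ↦ BB  (constrained at step 2)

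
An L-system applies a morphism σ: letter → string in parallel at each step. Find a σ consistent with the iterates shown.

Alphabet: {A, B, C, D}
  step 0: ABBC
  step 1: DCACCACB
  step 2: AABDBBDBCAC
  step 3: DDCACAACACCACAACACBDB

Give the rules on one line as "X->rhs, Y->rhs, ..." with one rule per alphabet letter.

  step 2 ⇒ step 3: AABDBBDBCAC ⇒ D·D·CAC·AA·CAC·CAC·AA·CAC·B·D·B
    A ↦ D
    B ↦ CAC
    C ↦ B
    D ↦ AA

A->D, B->CAC, C->B, D->AA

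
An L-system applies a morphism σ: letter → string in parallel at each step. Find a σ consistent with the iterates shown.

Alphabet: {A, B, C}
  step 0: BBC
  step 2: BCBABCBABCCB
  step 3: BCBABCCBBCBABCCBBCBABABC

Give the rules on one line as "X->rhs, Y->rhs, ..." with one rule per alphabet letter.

  step 2 ⇒ step 3: BCBABCBABCCB ⇒ BC·BA·BC·CB·BC·BA·BC·CB·BC·BA·BA·BC
    A ↦ CB
    B ↦ BC
    C ↦ BA

A->CB, B->BC, C->BA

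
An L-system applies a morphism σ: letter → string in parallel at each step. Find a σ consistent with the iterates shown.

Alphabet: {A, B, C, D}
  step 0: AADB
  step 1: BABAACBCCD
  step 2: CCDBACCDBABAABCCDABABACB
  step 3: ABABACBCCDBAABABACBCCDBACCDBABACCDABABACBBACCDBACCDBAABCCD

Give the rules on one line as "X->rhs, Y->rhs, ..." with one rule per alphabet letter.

  step 2 ⇒ step 3: CCDBACCDBABAABCCDABABACB ⇒ AB·AB·ACB·CCD·BA·AB·AB·ACB·CCD·BA·CCD·BA·BA·CCD·AB·AB·ACB·BA·CCD·BA·CCD·BA·AB·CCD
    A ↦ BA
    B ↦ CCD
    C ↦ AB
    D ↦ ACB

A->BA, B->CCD, C->AB, D->ACB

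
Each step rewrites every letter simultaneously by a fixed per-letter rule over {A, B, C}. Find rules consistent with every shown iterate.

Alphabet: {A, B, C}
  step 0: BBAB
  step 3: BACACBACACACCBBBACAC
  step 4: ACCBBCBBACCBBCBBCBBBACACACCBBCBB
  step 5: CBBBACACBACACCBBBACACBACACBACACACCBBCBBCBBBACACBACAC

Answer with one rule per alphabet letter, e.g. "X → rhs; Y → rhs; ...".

  step 4 ⇒ step 5: ACCBBCBBACCBBCBBCBBBACACACCBBCBB ⇒ CB·B·B·AC·AC·B·AC·AC·CB·B·B·AC·AC·B·AC·AC·B·AC·AC·AC·CB·B·CB·B·CB·B·B·AC·AC·B·AC·AC
    A ↦ CB
    B ↦ AC
    C ↦ B

A->CB, B->AC, C->B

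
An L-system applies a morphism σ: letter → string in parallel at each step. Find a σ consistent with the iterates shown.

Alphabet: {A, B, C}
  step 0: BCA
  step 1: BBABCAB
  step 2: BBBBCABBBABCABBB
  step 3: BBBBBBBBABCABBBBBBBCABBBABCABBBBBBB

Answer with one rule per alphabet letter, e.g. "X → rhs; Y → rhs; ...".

  step 2 ⇒ step 3: BBBBCABBBABCABBB ⇒ BB·BB·BB·BB·AB·CAB·BB·BB·BB·CAB·BB·AB·CAB·BB·BB·BB
    A ↦ CAB
    B ↦ BB
    C ↦ AB

A->CAB, B->BB, C->AB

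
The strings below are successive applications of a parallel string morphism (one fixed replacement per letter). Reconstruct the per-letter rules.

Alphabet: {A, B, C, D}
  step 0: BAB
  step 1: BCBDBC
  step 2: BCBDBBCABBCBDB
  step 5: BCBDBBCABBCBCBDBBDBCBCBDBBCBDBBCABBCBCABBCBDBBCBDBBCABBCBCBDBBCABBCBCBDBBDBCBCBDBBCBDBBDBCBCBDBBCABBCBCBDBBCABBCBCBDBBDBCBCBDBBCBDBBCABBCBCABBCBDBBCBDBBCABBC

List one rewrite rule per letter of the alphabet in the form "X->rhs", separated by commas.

A->BD, B->BC, C->BDB, D->AB

  step 1 ⇒ step 2: BCBDBC ⇒ BC·BDB·BC·AB·BC·BDB
    B ↦ BC
    C ↦ BDB
    D ↦ AB
  step 0 ⇒ step 1: BAB ⇒ BC·BD·BC
    A ↦ BD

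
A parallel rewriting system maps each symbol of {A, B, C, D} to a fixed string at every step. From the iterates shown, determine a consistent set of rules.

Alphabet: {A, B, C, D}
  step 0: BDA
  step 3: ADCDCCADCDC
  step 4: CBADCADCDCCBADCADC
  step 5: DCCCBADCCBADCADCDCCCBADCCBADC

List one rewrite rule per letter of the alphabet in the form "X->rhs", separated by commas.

  step 4 ⇒ step 5: CBADCADCDCCBADCADC ⇒ DC·C·CB·A·DC·CB·A·DC·A·DC·DC·C·CB·A·DC·CB·A·DC
    A ↦ CB
    B ↦ C
    C ↦ DC
    D ↦ A

A->CB, B->C, C->DC, D->A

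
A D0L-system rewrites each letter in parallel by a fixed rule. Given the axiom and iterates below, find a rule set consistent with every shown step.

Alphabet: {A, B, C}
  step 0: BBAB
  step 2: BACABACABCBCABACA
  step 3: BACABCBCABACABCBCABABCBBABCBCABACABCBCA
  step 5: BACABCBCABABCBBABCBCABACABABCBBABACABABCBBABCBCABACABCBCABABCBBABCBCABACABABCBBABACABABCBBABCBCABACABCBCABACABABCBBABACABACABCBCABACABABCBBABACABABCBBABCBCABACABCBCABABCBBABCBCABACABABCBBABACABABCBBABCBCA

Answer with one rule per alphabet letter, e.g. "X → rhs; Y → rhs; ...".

A->CA, B->BA, C->BCB

  step 2 ⇒ step 3: BACABACABCBCABACA ⇒ BA·CA·BCB·CA·BA·CA·BCB·CA·BA·BCB·BA·BCB·CA·BA·CA·BCB·CA
    A ↦ CA
    B ↦ BA
    C ↦ BCB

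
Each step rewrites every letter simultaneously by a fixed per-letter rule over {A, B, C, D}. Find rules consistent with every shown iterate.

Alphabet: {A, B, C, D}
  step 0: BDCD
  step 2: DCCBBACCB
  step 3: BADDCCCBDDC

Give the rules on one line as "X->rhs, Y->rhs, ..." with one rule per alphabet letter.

A->CB, B->C, C->D, D->BA

  step 2 ⇒ step 3: DCCBBACCB ⇒ BA·D·D·C·C·CB·D·D·C
    A ↦ CB
    B ↦ C
    C ↦ D
    D ↦ BA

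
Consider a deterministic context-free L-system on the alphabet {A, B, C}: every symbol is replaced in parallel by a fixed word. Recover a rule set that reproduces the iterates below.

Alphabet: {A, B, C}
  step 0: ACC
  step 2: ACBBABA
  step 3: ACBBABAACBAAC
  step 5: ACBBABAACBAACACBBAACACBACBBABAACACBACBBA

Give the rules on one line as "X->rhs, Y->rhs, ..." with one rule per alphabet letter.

  step 2 ⇒ step 3: ACBBABA ⇒ AC·B·BA·BA·AC·BA·AC
    A ↦ AC
    B ↦ BA
    C ↦ B

A->AC, B->BA, C->B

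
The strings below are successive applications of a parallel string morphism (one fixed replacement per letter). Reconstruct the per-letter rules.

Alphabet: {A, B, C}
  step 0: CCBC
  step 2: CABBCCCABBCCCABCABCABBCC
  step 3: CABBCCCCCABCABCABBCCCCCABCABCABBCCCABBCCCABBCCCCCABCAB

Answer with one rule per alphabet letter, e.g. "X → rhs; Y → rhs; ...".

A->B, B->CC, C->CAB

  step 2 ⇒ step 3: CABBCCCABBCCCABCABCABBCC ⇒ CAB·B·CC·CC·CAB·CAB·CAB·B·CC·CC·CAB·CAB·CAB·B·CC·CAB·B·CC·CAB·B·CC·CC·CAB·CAB
    A ↦ B
    B ↦ CC
    C ↦ CAB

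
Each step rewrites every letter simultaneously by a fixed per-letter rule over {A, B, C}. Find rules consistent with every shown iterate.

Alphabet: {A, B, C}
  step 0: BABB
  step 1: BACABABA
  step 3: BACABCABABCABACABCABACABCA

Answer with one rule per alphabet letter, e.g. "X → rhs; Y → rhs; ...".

  step 0 ⇒ step 1: BABB ⇒ BA·CA·BA·BA
    A ↦ CA
    B ↦ BA
    C ↦ B  (constrained at step 1)

A->CA, B->BA, C->B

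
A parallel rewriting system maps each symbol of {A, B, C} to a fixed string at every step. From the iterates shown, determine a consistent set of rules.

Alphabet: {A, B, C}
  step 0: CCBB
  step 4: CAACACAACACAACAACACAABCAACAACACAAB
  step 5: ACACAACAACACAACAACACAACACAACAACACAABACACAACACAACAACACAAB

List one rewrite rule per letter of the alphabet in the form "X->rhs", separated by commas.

A->CA, B->AB, C->A

  step 4 ⇒ step 5: CAACACAACACAACAACACAABCAACAACACAAB ⇒ A·CA·CA·A·CA·A·CA·CA·A·CA·A·CA·CA·A·CA·CA·A·CA·A·CA·CA·AB·A·CA·CA·A·CA·CA·A·CA·A·CA·CA·AB
    A ↦ CA
    B ↦ AB
    C ↦ A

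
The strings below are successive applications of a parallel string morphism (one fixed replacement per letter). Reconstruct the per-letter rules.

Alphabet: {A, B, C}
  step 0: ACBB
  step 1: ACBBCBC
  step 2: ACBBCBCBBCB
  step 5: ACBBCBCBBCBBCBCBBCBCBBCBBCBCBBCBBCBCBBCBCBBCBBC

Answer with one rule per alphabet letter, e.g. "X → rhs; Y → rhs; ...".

A->AC, B->BC, C->B

  step 1 ⇒ step 2: ACBBCBC ⇒ AC·B·BC·BC·B·BC·B
    A ↦ AC
    B ↦ BC
    C ↦ B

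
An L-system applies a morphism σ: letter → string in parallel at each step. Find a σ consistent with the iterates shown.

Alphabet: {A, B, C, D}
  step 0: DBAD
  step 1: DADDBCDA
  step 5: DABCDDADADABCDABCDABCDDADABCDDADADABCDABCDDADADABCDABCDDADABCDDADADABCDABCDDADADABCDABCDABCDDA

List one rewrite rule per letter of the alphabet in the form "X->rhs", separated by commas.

A->BC, B->DD, C->A, D->DA

  step 0 ⇒ step 1: DBAD ⇒ DA·DD·BC·DA
    A ↦ BC
    B ↦ DD
    D ↦ DA
    C ↦ A  (constrained at step 1)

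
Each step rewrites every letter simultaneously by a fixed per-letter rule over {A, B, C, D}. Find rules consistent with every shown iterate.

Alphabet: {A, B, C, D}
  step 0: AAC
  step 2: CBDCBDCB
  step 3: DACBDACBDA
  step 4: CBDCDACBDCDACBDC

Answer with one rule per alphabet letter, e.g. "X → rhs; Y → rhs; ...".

  step 3 ⇒ step 4: DACBDACBDA ⇒ CB·DC·D·A·CB·DC·D·A·CB·DC
    A ↦ DC
    B ↦ A
    C ↦ D
    D ↦ CB

A->DC, B->A, C->D, D->CB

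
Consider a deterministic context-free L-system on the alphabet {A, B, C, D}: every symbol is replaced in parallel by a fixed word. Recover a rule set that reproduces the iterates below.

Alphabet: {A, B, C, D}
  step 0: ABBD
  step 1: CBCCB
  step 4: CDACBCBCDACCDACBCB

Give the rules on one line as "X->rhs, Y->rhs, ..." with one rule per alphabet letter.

  step 0 ⇒ step 1: ABBD ⇒ CB·C·C·B
    A ↦ CB
    B ↦ C
    D ↦ B
    C ↦ DA  (constrained at step 1)

A->CB, B->C, C->DA, D->B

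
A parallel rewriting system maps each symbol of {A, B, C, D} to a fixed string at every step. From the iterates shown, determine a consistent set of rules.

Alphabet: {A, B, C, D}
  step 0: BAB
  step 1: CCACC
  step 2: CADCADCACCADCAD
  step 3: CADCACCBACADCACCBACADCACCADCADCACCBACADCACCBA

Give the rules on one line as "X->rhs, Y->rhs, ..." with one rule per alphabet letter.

  step 2 ⇒ step 3: CADCADCACCADCAD ⇒ CAD·CAC·CBA·CAD·CAC·CBA·CAD·CAC·CAD·CAD·CAC·CBA·CAD·CAC·CBA
    A ↦ CAC
    C ↦ CAD
    D ↦ CBA
  step 0 ⇒ step 1: BAB ⇒ C·CAC·C
    B ↦ C

A->CAC, B->C, C->CAD, D->CBA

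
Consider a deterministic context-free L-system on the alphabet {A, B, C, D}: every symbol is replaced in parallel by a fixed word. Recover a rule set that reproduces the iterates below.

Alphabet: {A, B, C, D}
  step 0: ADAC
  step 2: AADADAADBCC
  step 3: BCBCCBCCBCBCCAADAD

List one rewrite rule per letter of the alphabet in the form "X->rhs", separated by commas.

A->BC, B->A, C->AD, D->C

  step 2 ⇒ step 3: AADADAADBCC ⇒ BC·BC·C·BC·C·BC·BC·C·A·AD·AD
    A ↦ BC
    B ↦ A
    C ↦ AD
    D ↦ C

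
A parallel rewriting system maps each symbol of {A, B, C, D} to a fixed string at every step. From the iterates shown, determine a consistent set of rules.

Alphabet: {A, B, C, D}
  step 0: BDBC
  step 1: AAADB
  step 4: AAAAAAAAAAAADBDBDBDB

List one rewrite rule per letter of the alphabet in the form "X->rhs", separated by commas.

A->CC, B->A, C->DB, D->A

  step 0 ⇒ step 1: BDBC ⇒ A·A·A·DB
    B ↦ A
    C ↦ DB
    D ↦ A
    A ↦ CC  (constrained at step 1)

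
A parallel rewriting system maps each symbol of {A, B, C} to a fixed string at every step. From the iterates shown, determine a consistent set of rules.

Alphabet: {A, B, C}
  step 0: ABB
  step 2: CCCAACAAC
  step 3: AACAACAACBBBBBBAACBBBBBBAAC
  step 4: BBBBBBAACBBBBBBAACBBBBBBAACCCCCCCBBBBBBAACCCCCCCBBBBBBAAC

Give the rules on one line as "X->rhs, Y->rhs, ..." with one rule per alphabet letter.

  step 3 ⇒ step 4: AACAACAACBBBBBBAACBBBBBBAAC ⇒ BBB·BBB·AAC·BBB·BBB·AAC·BBB·BBB·AAC·C·C·C·C·C·C·BBB·BBB·AAC·C·C·C·C·C·C·BBB·BBB·AAC
    A ↦ BBB
    B ↦ C
    C ↦ AAC

A->BBB, B->C, C->AAC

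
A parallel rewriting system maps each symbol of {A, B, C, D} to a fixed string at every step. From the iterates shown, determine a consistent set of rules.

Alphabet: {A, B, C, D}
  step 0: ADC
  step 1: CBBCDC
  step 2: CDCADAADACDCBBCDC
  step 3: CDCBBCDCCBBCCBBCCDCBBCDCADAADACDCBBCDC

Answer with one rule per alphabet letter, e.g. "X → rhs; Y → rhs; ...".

A->C, B->ADA, C->CDC, D->BB

  step 2 ⇒ step 3: CDCADAADACDCBBCDC ⇒ CDC·BB·CDC·C·BB·C·C·BB·C·CDC·BB·CDC·ADA·ADA·CDC·BB·CDC
    A ↦ C
    B ↦ ADA
    C ↦ CDC
    D ↦ BB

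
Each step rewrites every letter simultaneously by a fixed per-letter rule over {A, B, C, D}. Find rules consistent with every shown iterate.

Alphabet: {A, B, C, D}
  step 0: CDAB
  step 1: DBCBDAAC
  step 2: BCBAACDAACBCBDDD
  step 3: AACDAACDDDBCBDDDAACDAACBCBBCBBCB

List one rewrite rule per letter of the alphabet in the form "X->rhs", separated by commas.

  step 2 ⇒ step 3: BCBAACDAACBCBDDD ⇒ AAC·D·AAC·D·D·D·BCB·D·D·D·AAC·D·AAC·BCB·BCB·BCB
    A ↦ D
    B ↦ AAC
    C ↦ D
    D ↦ BCB

A->D, B->AAC, C->D, D->BCB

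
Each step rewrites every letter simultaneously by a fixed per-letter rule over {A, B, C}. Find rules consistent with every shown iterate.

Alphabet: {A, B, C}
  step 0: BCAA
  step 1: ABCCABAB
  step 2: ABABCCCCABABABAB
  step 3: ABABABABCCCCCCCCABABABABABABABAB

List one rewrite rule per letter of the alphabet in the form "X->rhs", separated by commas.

  step 2 ⇒ step 3: ABABCCCCABABABAB ⇒ AB·AB·AB·AB·CC·CC·CC·CC·AB·AB·AB·AB·AB·AB·AB·AB
    A ↦ AB
    B ↦ AB
    C ↦ CC

A->AB, B->AB, C->CC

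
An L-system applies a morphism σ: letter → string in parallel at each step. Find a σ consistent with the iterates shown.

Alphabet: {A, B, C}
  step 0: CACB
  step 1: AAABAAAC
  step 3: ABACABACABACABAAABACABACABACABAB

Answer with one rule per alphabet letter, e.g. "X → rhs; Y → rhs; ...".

A->AB, B->AC, C->AA

  step 0 ⇒ step 1: CACB ⇒ AA·AB·AA·AC
    A ↦ AB
    B ↦ AC
    C ↦ AA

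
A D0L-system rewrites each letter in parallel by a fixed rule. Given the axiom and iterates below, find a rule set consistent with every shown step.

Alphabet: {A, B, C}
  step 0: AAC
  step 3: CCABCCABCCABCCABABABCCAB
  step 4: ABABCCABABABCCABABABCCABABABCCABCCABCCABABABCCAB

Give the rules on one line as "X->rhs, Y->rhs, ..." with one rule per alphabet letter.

A->CC, B->AB, C->AB

  step 3 ⇒ step 4: CCABCCABCCABCCABABABCCAB ⇒ AB·AB·CC·AB·AB·AB·CC·AB·AB·AB·CC·AB·AB·AB·CC·AB·CC·AB·CC·AB·AB·AB·CC·AB
    A ↦ CC
    B ↦ AB
    C ↦ AB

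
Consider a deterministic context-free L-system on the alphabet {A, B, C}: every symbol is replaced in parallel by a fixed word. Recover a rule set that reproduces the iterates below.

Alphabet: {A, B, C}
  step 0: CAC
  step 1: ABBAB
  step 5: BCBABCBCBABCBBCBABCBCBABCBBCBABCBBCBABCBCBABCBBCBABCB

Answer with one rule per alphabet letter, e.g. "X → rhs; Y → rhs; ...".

A->B, B->CB, C->AB

  step 0 ⇒ step 1: CAC ⇒ AB·B·AB
    A ↦ B
    C ↦ AB
    B ↦ CB  (constrained at step 1)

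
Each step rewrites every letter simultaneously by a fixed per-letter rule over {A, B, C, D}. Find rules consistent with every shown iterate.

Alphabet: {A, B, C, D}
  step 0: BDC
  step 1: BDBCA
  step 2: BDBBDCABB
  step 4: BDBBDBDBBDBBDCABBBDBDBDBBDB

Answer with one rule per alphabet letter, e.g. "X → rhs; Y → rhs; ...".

  step 1 ⇒ step 2: BDBCA ⇒ BD·B·BD·CA·BB
    A ↦ BB
    B ↦ BD
    C ↦ CA
    D ↦ B

A->BB, B->BD, C->CA, D->B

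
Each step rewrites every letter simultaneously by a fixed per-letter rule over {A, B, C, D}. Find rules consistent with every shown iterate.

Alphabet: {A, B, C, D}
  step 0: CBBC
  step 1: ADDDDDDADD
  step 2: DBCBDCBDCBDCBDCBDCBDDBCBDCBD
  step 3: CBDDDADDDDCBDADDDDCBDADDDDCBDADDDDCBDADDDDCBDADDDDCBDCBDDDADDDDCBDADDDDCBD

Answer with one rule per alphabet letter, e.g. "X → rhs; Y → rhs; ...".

  step 2 ⇒ step 3: DBCBDCBDCBDCBDCBDCBDDBCBDCBD ⇒ CBD·DD·ADD·DD·CBD·ADD·DD·CBD·ADD·DD·CBD·ADD·DD·CBD·ADD·DD·CBD·ADD·DD·CBD·CBD·DD·ADD·DD·CBD·ADD·DD·CBD
    B ↦ DD
    C ↦ ADD
    D ↦ CBD
  step 1 ⇒ step 2: ADDDDDDADD ⇒ DB·CBD·CBD·CBD·CBD·CBD·CBD·DB·CBD·CBD
    A ↦ DB

A->DB, B->DD, C->ADD, D->CBD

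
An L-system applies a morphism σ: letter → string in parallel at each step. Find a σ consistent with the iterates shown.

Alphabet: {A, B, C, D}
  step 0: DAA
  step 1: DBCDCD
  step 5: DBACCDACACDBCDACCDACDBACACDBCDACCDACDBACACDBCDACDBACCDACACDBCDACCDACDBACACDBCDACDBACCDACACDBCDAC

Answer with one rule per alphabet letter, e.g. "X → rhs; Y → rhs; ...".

  step 0 ⇒ step 1: DAA ⇒ DB·CD·CD
    A ↦ CD
    D ↦ DB
    B ↦ AC  (constrained at step 1)
    C ↦ AC  (constrained at step 1)

A->CD, B->AC, C->AC, D->DB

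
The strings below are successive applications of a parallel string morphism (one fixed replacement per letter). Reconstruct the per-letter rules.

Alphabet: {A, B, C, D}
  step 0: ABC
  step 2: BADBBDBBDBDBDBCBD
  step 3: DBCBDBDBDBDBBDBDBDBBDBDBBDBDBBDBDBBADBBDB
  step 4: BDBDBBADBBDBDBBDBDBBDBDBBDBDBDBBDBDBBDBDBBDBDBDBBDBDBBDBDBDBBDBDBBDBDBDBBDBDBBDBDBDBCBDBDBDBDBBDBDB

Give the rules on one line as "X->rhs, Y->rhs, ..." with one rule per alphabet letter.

  step 3 ⇒ step 4: DBCBDBDBDBDBBDBDBDBBDBDBBDBDBBDBDBBADBBDB ⇒ BDB·DB·BA·DB·BDB·DB·BDB·DB·BDB·DB·BDB·DB·DB·BDB·DB·BDB·DB·BDB·DB·DB·BDB·DB·BDB·DB·DB·BDB·DB·BDB·DB·DB·BDB·DB·BDB·DB·DB·CBD·BDB·DB·DB·BDB·DB
    A ↦ CBD
    B ↦ DB
    C ↦ BA
    D ↦ BDB

A->CBD, B->DB, C->BA, D->BDB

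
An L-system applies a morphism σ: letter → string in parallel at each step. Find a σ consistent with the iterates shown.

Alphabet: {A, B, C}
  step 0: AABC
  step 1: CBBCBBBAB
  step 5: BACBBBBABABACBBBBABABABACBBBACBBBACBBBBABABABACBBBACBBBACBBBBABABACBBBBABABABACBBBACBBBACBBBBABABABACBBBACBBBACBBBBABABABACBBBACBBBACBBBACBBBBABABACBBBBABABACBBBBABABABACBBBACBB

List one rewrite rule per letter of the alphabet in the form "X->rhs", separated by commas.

  step 0 ⇒ step 1: AABC ⇒ CBB·CBB·BA·B
    A ↦ CBB
    B ↦ BA
    C ↦ B

A->CBB, B->BA, C->B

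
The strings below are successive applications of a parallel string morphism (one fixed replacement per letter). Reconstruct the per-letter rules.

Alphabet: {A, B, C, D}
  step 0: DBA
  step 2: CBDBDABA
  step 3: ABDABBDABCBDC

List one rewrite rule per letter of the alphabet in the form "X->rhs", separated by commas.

A->C, B->BD, C->A, D->AB

  step 2 ⇒ step 3: CBDBDABA ⇒ A·BD·AB·BD·AB·C·BD·C
    A ↦ C
    B ↦ BD
    C ↦ A
    D ↦ AB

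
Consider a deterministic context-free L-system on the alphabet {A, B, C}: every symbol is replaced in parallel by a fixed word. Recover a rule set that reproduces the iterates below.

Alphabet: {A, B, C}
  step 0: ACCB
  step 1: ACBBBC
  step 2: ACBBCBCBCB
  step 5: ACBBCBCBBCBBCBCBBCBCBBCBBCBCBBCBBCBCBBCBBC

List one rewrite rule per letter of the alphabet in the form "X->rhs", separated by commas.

  step 1 ⇒ step 2: ACBBBC ⇒ AC·B·BC·BC·BC·B
    A ↦ AC
    B ↦ BC
    C ↦ B

A->AC, B->BC, C->B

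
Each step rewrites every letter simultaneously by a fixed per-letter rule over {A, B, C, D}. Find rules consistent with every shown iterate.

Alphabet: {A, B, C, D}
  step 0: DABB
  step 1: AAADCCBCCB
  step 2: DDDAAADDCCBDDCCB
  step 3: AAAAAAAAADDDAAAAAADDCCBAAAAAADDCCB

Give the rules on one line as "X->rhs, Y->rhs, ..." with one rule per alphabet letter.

A->D, B->CCB, C->D, D->AAA

  step 2 ⇒ step 3: DDDAAADDCCBDDCCB ⇒ AAA·AAA·AAA·D·D·D·AAA·AAA·D·D·CCB·AAA·AAA·D·D·CCB
    A ↦ D
    B ↦ CCB
    C ↦ D
    D ↦ AAA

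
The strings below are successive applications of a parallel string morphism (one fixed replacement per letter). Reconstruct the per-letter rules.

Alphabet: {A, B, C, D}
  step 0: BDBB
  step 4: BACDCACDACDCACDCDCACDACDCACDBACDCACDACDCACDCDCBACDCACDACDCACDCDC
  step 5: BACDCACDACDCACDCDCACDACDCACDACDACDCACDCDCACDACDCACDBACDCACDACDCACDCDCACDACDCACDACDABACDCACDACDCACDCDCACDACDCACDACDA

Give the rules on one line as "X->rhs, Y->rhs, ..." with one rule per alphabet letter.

  step 4 ⇒ step 5: BACDCACDACDCACDCDCACDACDCACDBACDCACDACDCACDCDCBACDCACDACDCACDCDC ⇒ BA·CDC·A·CD·A·CDC·A·CD·CDC·A·CD·A·CDC·A·CD·A·CD·A·CDC·A·CD·CDC·A·CD·A·CDC·A·CD·BA·CDC·A·CD·A·CDC·A·CD·CDC·A·CD·A·CDC·A·CD·A·CD·A·BA·CDC·A·CD·A·CDC·A·CD·CDC·A·CD·A·CDC·A·CD·A·CD·A
    A ↦ CDC
    B ↦ BA
    C ↦ A
    D ↦ CD

A->CDC, B->BA, C->A, D->CD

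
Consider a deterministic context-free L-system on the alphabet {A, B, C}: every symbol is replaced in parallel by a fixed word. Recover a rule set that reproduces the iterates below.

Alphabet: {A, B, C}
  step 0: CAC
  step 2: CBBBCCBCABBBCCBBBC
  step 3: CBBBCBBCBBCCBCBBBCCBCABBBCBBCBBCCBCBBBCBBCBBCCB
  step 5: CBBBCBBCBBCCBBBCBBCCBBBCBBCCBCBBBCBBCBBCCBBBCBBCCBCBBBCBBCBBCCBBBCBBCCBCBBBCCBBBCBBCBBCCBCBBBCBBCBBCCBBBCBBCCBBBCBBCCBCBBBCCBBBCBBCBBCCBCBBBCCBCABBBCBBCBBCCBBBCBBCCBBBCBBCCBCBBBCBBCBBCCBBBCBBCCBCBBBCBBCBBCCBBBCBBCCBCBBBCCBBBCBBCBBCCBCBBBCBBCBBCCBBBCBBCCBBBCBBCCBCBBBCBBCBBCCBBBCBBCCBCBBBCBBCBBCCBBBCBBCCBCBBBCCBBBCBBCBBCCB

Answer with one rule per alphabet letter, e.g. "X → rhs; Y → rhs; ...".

A->CAB, B->BBC, C->CB

  step 2 ⇒ step 3: CBBBCCBCABBBCCBBBC ⇒ CB·BBC·BBC·BBC·CB·CB·BBC·CB·CAB·BBC·BBC·BBC·CB·CB·BBC·BBC·BBC·CB
    A ↦ CAB
    B ↦ BBC
    C ↦ CB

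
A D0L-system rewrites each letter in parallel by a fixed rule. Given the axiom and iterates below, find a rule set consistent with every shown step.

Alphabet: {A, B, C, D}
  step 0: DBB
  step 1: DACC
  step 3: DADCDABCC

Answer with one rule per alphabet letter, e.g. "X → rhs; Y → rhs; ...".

  step 0 ⇒ step 1: DBB ⇒ DA·C·C
    B ↦ C
    D ↦ DA
    A ↦ DC  (constrained at step 1)
    C ↦ B  (constrained at step 1)

A->DC, B->C, C->B, D->DA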